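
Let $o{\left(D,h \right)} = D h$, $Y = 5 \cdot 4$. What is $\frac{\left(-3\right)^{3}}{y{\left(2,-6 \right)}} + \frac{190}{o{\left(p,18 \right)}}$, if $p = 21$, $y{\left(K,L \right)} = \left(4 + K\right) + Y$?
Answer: $- \frac{2633}{4914} \approx -0.53582$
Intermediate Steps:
$Y = 20$
$y{\left(K,L \right)} = 24 + K$ ($y{\left(K,L \right)} = \left(4 + K\right) + 20 = 24 + K$)
$\frac{\left(-3\right)^{3}}{y{\left(2,-6 \right)}} + \frac{190}{o{\left(p,18 \right)}} = \frac{\left(-3\right)^{3}}{24 + 2} + \frac{190}{21 \cdot 18} = - \frac{27}{26} + \frac{190}{378} = \left(-27\right) \frac{1}{26} + 190 \cdot \frac{1}{378} = - \frac{27}{26} + \frac{95}{189} = - \frac{2633}{4914}$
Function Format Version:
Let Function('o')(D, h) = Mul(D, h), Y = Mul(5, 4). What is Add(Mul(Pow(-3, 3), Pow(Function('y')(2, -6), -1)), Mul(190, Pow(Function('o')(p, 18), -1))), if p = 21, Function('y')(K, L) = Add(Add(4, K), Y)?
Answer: Rational(-2633, 4914) ≈ -0.53582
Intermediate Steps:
Y = 20
Function('y')(K, L) = Add(24, K) (Function('y')(K, L) = Add(Add(4, K), 20) = Add(24, K))
Add(Mul(Pow(-3, 3), Pow(Function('y')(2, -6), -1)), Mul(190, Pow(Function('o')(p, 18), -1))) = Add(Mul(Pow(-3, 3), Pow(Add(24, 2), -1)), Mul(190, Pow(Mul(21, 18), -1))) = Add(Mul(-27, Pow(26, -1)), Mul(190, Pow(378, -1))) = Add(Mul(-27, Rational(1, 26)), Mul(190, Rational(1, 378))) = Add(Rational(-27, 26), Rational(95, 189)) = Rational(-2633, 4914)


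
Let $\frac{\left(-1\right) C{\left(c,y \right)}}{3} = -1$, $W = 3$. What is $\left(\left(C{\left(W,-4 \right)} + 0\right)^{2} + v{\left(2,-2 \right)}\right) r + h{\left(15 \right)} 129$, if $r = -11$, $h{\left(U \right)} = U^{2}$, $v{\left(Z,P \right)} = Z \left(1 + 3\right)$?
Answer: $28838$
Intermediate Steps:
$C{\left(c,y \right)} = 3$ ($C{\left(c,y \right)} = \left(-3\right) \left(-1\right) = 3$)
$v{\left(Z,P \right)} = 4 Z$ ($v{\left(Z,P \right)} = Z 4 = 4 Z$)
$\left(\left(C{\left(W,-4 \right)} + 0\right)^{2} + v{\left(2,-2 \right)}\right) r + h{\left(15 \right)} 129 = \left(\left(3 + 0\right)^{2} + 4 \cdot 2\right) \left(-11\right) + 15^{2} \cdot 129 = \left(3^{2} + 8\right) \left(-11\right) + 225 \cdot 129 = \left(9 + 8\right) \left(-11\right) + 29025 = 17 \left(-11\right) + 29025 = -187 + 29025 = 28838$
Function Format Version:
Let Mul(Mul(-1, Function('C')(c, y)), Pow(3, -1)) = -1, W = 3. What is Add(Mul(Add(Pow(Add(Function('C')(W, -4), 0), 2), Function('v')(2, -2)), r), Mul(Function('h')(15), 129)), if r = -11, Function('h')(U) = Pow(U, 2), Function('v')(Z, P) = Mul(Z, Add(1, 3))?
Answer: 28838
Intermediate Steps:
Function('C')(c, y) = 3 (Function('C')(c, y) = Mul(-3, -1) = 3)
Function('v')(Z, P) = Mul(4, Z) (Function('v')(Z, P) = Mul(Z, 4) = Mul(4, Z))
Add(Mul(Add(Pow(Add(Function('C')(W, -4), 0), 2), Function('v')(2, -2)), r), Mul(Function('h')(15), 129)) = Add(Mul(Add(Pow(Add(3, 0), 2), Mul(4, 2)), -11), Mul(Pow(15, 2), 129)) = Add(Mul(Add(Pow(3, 2), 8), -11), Mul(225, 129)) = Add(Mul(Add(9, 8), -11), 29025) = Add(Mul(17, -11), 29025) = Add(-187, 29025) = 28838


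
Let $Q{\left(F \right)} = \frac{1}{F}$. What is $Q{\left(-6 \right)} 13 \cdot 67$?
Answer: $- \frac{871}{6} \approx -145.17$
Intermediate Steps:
$Q{\left(-6 \right)} 13 \cdot 67 = \frac{1}{-6} \cdot 13 \cdot 67 = \left(- \frac{1}{6}\right) 13 \cdot 67 = \left(- \frac{13}{6}\right) 67 = - \frac{871}{6}$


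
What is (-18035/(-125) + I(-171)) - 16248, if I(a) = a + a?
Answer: -411143/25 ≈ -16446.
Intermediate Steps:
I(a) = 2*a
(-18035/(-125) + I(-171)) - 16248 = (-18035/(-125) + 2*(-171)) - 16248 = (-18035*(-1/125) - 342) - 16248 = (3607/25 - 342) - 16248 = -4943/25 - 16248 = -411143/25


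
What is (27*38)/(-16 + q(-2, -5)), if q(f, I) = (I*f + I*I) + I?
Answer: 513/7 ≈ 73.286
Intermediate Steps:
q(f, I) = I + I² + I*f (q(f, I) = (I*f + I²) + I = (I² + I*f) + I = I + I² + I*f)
(27*38)/(-16 + q(-2, -5)) = (27*38)/(-16 - 5*(1 - 5 - 2)) = 1026/(-16 - 5*(-6)) = 1026/(-16 + 30) = 1026/14 = 1026*(1/14) = 513/7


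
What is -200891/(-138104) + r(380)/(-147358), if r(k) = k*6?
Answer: 14644009429/10175364616 ≈ 1.4392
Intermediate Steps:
r(k) = 6*k
-200891/(-138104) + r(380)/(-147358) = -200891/(-138104) + (6*380)/(-147358) = -200891*(-1/138104) + 2280*(-1/147358) = 200891/138104 - 1140/73679 = 14644009429/10175364616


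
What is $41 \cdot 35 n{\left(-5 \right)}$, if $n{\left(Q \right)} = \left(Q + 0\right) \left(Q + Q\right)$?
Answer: $71750$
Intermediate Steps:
$n{\left(Q \right)} = 2 Q^{2}$ ($n{\left(Q \right)} = Q 2 Q = 2 Q^{2}$)
$41 \cdot 35 n{\left(-5 \right)} = 41 \cdot 35 \cdot 2 \left(-5\right)^{2} = 1435 \cdot 2 \cdot 25 = 1435 \cdot 50 = 71750$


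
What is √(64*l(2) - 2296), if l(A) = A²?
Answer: 2*I*√510 ≈ 45.166*I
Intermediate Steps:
√(64*l(2) - 2296) = √(64*2² - 2296) = √(64*4 - 2296) = √(256 - 2296) = √(-2040) = 2*I*√510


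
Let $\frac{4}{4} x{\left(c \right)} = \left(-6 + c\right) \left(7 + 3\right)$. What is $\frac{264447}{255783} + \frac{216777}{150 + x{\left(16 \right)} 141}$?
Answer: $\frac{6579582349}{404989750} \approx 16.246$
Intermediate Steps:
$x{\left(c \right)} = -60 + 10 c$ ($x{\left(c \right)} = \left(-6 + c\right) \left(7 + 3\right) = \left(-6 + c\right) 10 = -60 + 10 c$)
$\frac{264447}{255783} + \frac{216777}{150 + x{\left(16 \right)} 141} = \frac{264447}{255783} + \frac{216777}{150 + \left(-60 + 10 \cdot 16\right) 141} = 264447 \cdot \frac{1}{255783} + \frac{216777}{150 + \left(-60 + 160\right) 141} = \frac{88149}{85261} + \frac{216777}{150 + 100 \cdot 141} = \frac{88149}{85261} + \frac{216777}{150 + 14100} = \frac{88149}{85261} + \frac{216777}{14250} = \frac{88149}{85261} + 216777 \cdot \frac{1}{14250} = \frac{88149}{85261} + \frac{72259}{4750} = \frac{6579582349}{404989750}$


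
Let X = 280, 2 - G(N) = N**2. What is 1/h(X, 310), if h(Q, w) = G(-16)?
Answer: -1/254 ≈ -0.0039370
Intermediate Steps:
G(N) = 2 - N**2
h(Q, w) = -254 (h(Q, w) = 2 - 1*(-16)**2 = 2 - 1*256 = 2 - 256 = -254)
1/h(X, 310) = 1/(-254) = -1/254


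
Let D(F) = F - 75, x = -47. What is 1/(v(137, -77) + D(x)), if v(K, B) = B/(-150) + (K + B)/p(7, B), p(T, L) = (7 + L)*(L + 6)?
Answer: -74550/9055931 ≈ -0.0082322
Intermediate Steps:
p(T, L) = (6 + L)*(7 + L) (p(T, L) = (7 + L)*(6 + L) = (6 + L)*(7 + L))
D(F) = -75 + F
v(K, B) = -B/150 + (B + K)/(42 + B² + 13*B) (v(K, B) = B/(-150) + (K + B)/(42 + B² + 13*B) = B*(-1/150) + (B + K)/(42 + B² + 13*B) = -B/150 + (B + K)/(42 + B² + 13*B))
1/(v(137, -77) + D(x)) = 1/((-1*(-77)³ - 13*(-77)² + 108*(-77) + 150*137)/(150*(42 + (-77)² + 13*(-77))) + (-75 - 47)) = 1/((-1*(-456533) - 13*5929 - 8316 + 20550)/(150*(42 + 5929 - 1001)) - 122) = 1/((1/150)*(456533 - 77077 - 8316 + 20550)/4970 - 122) = 1/((1/150)*(1/4970)*391690 - 122) = 1/(39169/74550 - 122) = 1/(-9055931/74550) = -74550/9055931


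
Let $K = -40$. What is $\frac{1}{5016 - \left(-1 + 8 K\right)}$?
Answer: $\frac{1}{5337} \approx 0.00018737$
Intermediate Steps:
$\frac{1}{5016 - \left(-1 + 8 K\right)} = \frac{1}{5016 + \left(1 - -320\right)} = \frac{1}{5016 + \left(1 + 320\right)} = \frac{1}{5016 + 321} = \frac{1}{5337}$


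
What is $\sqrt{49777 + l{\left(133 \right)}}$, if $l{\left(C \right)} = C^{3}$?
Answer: $\sqrt{2402414} \approx 1550.0$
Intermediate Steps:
$\sqrt{49777 + l{\left(133 \right)}} = \sqrt{49777 + 133^{3}} = \sqrt{49777 + 2352637} = \sqrt{2402414}$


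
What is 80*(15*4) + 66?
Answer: 4866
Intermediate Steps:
80*(15*4) + 66 = 80*60 + 66 = 4800 + 66 = 4866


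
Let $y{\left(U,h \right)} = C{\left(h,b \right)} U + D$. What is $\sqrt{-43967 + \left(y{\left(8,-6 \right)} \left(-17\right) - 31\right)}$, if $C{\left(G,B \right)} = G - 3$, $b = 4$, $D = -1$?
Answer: $13 i \sqrt{253} \approx 206.78 i$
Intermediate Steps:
$C{\left(G,B \right)} = -3 + G$
$y{\left(U,h \right)} = -1 + U \left(-3 + h\right)$ ($y{\left(U,h \right)} = \left(-3 + h\right) U - 1 = U \left(-3 + h\right) - 1 = -1 + U \left(-3 + h\right)$)
$\sqrt{-43967 + \left(y{\left(8,-6 \right)} \left(-17\right) - 31\right)} = \sqrt{-43967 - \left(31 - \left(-1 + 8 \left(-3 - 6\right)\right) \left(-17\right)\right)} = \sqrt{-43967 - \left(31 - \left(-1 + 8 \left(-9\right)\right) \left(-17\right)\right)} = \sqrt{-43967 - \left(31 - \left(-1 - 72\right) \left(-17\right)\right)} = \sqrt{-43967 - -1210} = \sqrt{-43967 + \left(1241 - 31\right)} = \sqrt{-43967 + 1210} = \sqrt{-42757} = 13 i \sqrt{253}$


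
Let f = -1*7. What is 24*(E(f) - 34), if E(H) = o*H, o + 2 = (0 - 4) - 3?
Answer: 696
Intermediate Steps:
o = -9 (o = -2 + ((0 - 4) - 3) = -2 + (-4 - 3) = -2 - 7 = -9)
f = -7
E(H) = -9*H
24*(E(f) - 34) = 24*(-9*(-7) - 34) = 24*(63 - 34) = 24*29 = 696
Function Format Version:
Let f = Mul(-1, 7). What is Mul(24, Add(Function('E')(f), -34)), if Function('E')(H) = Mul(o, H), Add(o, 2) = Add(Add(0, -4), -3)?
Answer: 696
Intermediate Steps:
o = -9 (o = Add(-2, Add(Add(0, -4), -3)) = Add(-2, Add(-4, -3)) = Add(-2, -7) = -9)
f = -7
Function('E')(H) = Mul(-9, H)
Mul(24, Add(Function('E')(f), -34)) = Mul(24, Add(Mul(-9, -7), -34)) = Mul(24, Add(63, -34)) = Mul(24, 29) = 696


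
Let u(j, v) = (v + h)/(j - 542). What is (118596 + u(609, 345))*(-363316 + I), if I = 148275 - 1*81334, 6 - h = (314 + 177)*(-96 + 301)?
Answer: -2325247998500/67 ≈ -3.4705e+10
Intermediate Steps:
h = -100649 (h = 6 - (314 + 177)*(-96 + 301) = 6 - 491*205 = 6 - 1*100655 = 6 - 100655 = -100649)
I = 66941 (I = 148275 - 81334 = 66941)
u(j, v) = (-100649 + v)/(-542 + j) (u(j, v) = (v - 100649)/(j - 542) = (-100649 + v)/(-542 + j))
(118596 + u(609, 345))*(-363316 + I) = (118596 + (-100649 + 345)/(-542 + 609))*(-363316 + 66941) = (118596 - 100304/67)*(-296375) = (7845628/67)*(-296375) = -2325247998500/67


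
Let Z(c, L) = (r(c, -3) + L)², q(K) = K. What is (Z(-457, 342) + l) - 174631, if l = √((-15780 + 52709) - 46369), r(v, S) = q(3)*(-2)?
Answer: -61735 + 4*I*√590 ≈ -61735.0 + 97.16*I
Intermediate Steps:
r(v, S) = -6 (r(v, S) = 3*(-2) = -6)
l = 4*I*√590 (l = √(36929 - 46369) = √(-9440) = 4*I*√590 ≈ 97.16*I)
Z(c, L) = (-6 + L)²
(Z(-457, 342) + l) - 174631 = ((-6 + 342)² + 4*I*√590) - 174631 = (336² + 4*I*√590) - 174631 = (112896 + 4*I*√590) - 174631 = -61735 + 4*I*√590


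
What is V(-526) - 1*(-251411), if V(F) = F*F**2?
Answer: -145280165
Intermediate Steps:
V(F) = F**3
V(-526) - 1*(-251411) = (-526)**3 - 1*(-251411) = -145531576 + 251411 = -145280165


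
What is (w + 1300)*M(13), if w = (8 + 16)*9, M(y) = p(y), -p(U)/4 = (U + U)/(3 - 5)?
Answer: 78832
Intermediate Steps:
p(U) = 4*U (p(U) = -4*(U + U)/(3 - 5) = -4*2*U/(-2) = -4*2*U*(-1)/2 = -(-4)*U = 4*U)
M(y) = 4*y
w = 216 (w = 24*9 = 216)
(w + 1300)*M(13) = (216 + 1300)*(4*13) = 1516*52 = 78832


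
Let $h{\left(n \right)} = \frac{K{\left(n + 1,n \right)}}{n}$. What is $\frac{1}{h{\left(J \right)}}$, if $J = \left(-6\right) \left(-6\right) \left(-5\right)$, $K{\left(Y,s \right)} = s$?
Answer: $1$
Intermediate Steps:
$J = -180$ ($J = 36 \left(-5\right) = -180$)
$h{\left(n \right)} = 1$ ($h{\left(n \right)} = \frac{n}{n} = 1$)
$\frac{1}{h{\left(J \right)}} = 1^{-1} = 1$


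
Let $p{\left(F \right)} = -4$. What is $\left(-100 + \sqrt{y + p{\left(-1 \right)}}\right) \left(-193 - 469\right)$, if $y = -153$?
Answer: $66200 - 662 i \sqrt{157} \approx 66200.0 - 8294.8 i$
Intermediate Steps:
$\left(-100 + \sqrt{y + p{\left(-1 \right)}}\right) \left(-193 - 469\right) = \left(-100 + \sqrt{-153 - 4}\right) \left(-193 - 469\right) = \left(-100 + \sqrt{-157}\right) \left(-662\right) = \left(-100 + i \sqrt{157}\right) \left(-662\right) = 66200 - 662 i \sqrt{157}$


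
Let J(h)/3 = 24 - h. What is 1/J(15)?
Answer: 1/27 ≈ 0.037037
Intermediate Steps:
J(h) = 72 - 3*h (J(h) = 3*(24 - h) = 72 - 3*h)
1/J(15) = 1/(72 - 3*15) = 1/(72 - 45) = 1/27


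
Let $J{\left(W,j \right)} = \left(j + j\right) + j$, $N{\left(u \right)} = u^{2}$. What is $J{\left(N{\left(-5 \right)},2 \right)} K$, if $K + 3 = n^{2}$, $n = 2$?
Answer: $6$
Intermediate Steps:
$J{\left(W,j \right)} = 3 j$ ($J{\left(W,j \right)} = 2 j + j = 3 j$)
$K = 1$ ($K = -3 + 2^{2} = -3 + 4 = 1$)
$J{\left(N{\left(-5 \right)},2 \right)} K = 3 \cdot 2 \cdot 1 = 6 \cdot 1 = 6$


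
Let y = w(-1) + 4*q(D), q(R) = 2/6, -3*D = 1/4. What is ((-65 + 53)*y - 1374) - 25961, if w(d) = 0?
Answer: -27351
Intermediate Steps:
D = -1/12 (D = -1/3/4 = -1/3*1/4 = -1/12 ≈ -0.083333)
q(R) = 1/3 (q(R) = 2*(1/6) = 1/3)
y = 4/3 (y = 0 + 4*(1/3) = 0 + 4/3 = 4/3 ≈ 1.3333)
((-65 + 53)*y - 1374) - 25961 = ((-65 + 53)*(4/3) - 1374) - 25961 = (-12*4/3 - 1374) - 25961 = (-16 - 1374) - 25961 = -1390 - 25961 = -27351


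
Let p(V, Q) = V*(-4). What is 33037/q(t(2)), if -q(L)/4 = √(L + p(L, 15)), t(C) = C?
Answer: 33037*I*√6/24 ≈ 3371.8*I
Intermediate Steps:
p(V, Q) = -4*V
q(L) = -4*√3*√(-L) (q(L) = -4*√(L - 4*L) = -4*√3*√(-L))
33037/q(t(2)) = 33037/((-4*√3*√(-1*2))) = 33037/((-4*√3*√(-2))) = 33037/((-4*√3*I*√2)) = 33037/((-4*I*√6)) = 33037*(I*√6/24) = 33037*I*√6/24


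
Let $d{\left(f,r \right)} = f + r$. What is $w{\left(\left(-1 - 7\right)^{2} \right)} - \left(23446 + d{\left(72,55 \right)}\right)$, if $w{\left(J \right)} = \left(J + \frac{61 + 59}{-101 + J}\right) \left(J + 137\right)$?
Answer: $- \frac{420353}{37} \approx -11361.0$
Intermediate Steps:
$w{\left(J \right)} = \left(137 + J\right) \left(J + \frac{120}{-101 + J}\right)$ ($w{\left(J \right)} = \left(J + \frac{120}{-101 + J}\right) \left(137 + J\right) = \left(137 + J\right) \left(J + \frac{120}{-101 + J}\right)$)
$w{\left(\left(-1 - 7\right)^{2} \right)} - \left(23446 + d{\left(72,55 \right)}\right) = \frac{16440 + \left(\left(-1 - 7\right)^{2}\right)^{3} - 13717 \left(-1 - 7\right)^{2} + 36 \left(\left(-1 - 7\right)^{2}\right)^{2}}{-101 + \left(-1 - 7\right)^{2}} - 23573 = \frac{16440 + \left(\left(-8\right)^{2}\right)^{3} - 13717 \left(-8\right)^{2} + 36 \left(\left(-8\right)^{2}\right)^{2}}{-101 + \left(-8\right)^{2}} - 23573 = \frac{16440 + 64^{3} - 877888 + 36 \cdot 64^{2}}{-101 + 64} - 23573 = \frac{16440 + 262144 - 877888 + 36 \cdot 4096}{-37} - 23573 = - \frac{16440 + 262144 - 877888 + 147456}{37} - 23573 = \left(- \frac{1}{37}\right) \left(-451848\right) - 23573 = \frac{451848}{37} - 23573 = - \frac{420353}{37}$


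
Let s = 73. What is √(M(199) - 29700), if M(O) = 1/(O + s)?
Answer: I*√137332783/68 ≈ 172.34*I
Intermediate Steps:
M(O) = 1/(73 + O) (M(O) = 1/(O + 73) = 1/(73 + O))
√(M(199) - 29700) = √(1/(73 + 199) - 29700) = √(1/272 - 29700) = √(-8078399/272) = I*√137332783/68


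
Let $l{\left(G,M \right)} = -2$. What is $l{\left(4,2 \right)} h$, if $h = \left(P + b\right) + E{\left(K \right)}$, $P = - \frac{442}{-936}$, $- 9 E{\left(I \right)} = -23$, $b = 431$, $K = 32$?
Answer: $- \frac{15625}{18} \approx -868.06$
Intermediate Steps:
$E{\left(I \right)} = \frac{23}{9}$ ($E{\left(I \right)} = \left(- \frac{1}{9}\right) \left(-23\right) = \frac{23}{9}$)
$P = \frac{17}{36}$ ($P = \left(-442\right) \left(- \frac{1}{936}\right) = \frac{17}{36} \approx 0.47222$)
$h = \frac{15625}{36}$ ($h = \left(\frac{17}{36} + 431\right) + \frac{23}{9} = \frac{15533}{36} + \frac{23}{9} = \frac{15625}{36} \approx 434.03$)
$l{\left(4,2 \right)} h = \left(-2\right) \frac{15625}{36} = - \frac{15625}{18}$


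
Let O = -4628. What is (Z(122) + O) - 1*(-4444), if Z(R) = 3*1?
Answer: -181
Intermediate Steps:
Z(R) = 3
(Z(122) + O) - 1*(-4444) = (3 - 4628) - 1*(-4444) = -4625 + 4444 = -181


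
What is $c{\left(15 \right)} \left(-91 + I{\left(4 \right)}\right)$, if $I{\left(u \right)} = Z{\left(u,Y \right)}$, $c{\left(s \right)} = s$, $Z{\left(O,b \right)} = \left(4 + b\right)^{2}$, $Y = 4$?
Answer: $-405$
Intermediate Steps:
$I{\left(u \right)} = 64$ ($I{\left(u \right)} = \left(4 + 4\right)^{2} = 8^{2} = 64$)
$c{\left(15 \right)} \left(-91 + I{\left(4 \right)}\right) = 15 \left(-91 + 64\right) = 15 \left(-27\right) = -405$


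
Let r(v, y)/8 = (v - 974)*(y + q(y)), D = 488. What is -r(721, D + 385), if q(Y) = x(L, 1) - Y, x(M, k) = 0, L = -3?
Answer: 0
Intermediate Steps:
q(Y) = -Y (q(Y) = 0 - Y = -Y)
r(v, y) = 0 (r(v, y) = 8*((v - 974)*(y - y)) = 8*((-974 + v)*0) = 8*0 = 0)
-r(721, D + 385) = -1*0 = 0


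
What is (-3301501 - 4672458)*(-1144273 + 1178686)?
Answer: -274407851067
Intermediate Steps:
(-3301501 - 4672458)*(-1144273 + 1178686) = -7973959*34413 = -274407851067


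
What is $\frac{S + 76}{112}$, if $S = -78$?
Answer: $- \frac{1}{56} \approx -0.017857$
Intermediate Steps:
$\frac{S + 76}{112} = \frac{-78 + 76}{112} = \frac{1}{112} \left(-2\right) = - \frac{1}{56}$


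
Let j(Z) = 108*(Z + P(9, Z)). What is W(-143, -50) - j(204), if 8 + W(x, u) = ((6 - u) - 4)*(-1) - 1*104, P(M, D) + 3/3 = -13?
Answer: -20684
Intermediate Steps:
P(M, D) = -14 (P(M, D) = -1 - 13 = -14)
j(Z) = -1512 + 108*Z (j(Z) = 108*(Z - 14) = 108*(-14 + Z) = -1512 + 108*Z)
W(x, u) = -114 + u (W(x, u) = -8 + (((6 - u) - 4)*(-1) - 1*104) = -8 + ((2 - u)*(-1) - 104) = -8 + ((-2 + u) - 104) = -8 + (-106 + u) = -114 + u)
W(-143, -50) - j(204) = (-114 - 50) - (-1512 + 108*204) = -164 - (-1512 + 22032) = -164 - 1*20520 = -164 - 20520 = -20684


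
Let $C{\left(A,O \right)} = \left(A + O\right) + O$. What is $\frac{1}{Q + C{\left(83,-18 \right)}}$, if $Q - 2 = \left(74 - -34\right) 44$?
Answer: $\frac{1}{4801} \approx 0.00020829$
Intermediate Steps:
$C{\left(A,O \right)} = A + 2 O$
$Q = 4754$ ($Q = 2 + \left(74 - -34\right) 44 = 2 + \left(74 + 34\right) 44 = 2 + 108 \cdot 44 = 2 + 4752 = 4754$)
$\frac{1}{Q + C{\left(83,-18 \right)}} = \frac{1}{4754 + \left(83 + 2 \left(-18\right)\right)} = \frac{1}{4754 + \left(83 - 36\right)} = \frac{1}{4754 + 47} = \frac{1}{4801}$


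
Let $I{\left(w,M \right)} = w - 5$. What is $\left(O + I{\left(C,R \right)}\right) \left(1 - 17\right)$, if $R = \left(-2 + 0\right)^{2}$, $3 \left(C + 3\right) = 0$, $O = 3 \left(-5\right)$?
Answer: $368$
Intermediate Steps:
$O = -15$
$C = -3$ ($C = -3 + \frac{1}{3} \cdot 0 = -3 + 0 = -3$)
$R = 4$ ($R = \left(-2\right)^{2} = 4$)
$I{\left(w,M \right)} = -5 + w$
$\left(O + I{\left(C,R \right)}\right) \left(1 - 17\right) = \left(-15 - 8\right) \left(1 - 17\right) = \left(-15 - 8\right) \left(-16\right) = \left(-23\right) \left(-16\right) = 368$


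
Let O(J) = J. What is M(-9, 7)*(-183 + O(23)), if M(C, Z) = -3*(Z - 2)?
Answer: 2400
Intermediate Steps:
M(C, Z) = 6 - 3*Z (M(C, Z) = -3*(-2 + Z) = 6 - 3*Z)
M(-9, 7)*(-183 + O(23)) = (6 - 3*7)*(-183 + 23) = (6 - 21)*(-160) = -15*(-160) = 2400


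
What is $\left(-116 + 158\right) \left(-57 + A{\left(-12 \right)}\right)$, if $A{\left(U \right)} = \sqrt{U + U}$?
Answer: $-2394 + 84 i \sqrt{6} \approx -2394.0 + 205.76 i$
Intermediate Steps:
$A{\left(U \right)} = \sqrt{2} \sqrt{U}$ ($A{\left(U \right)} = \sqrt{2 U} = \sqrt{2} \sqrt{U}$)
$\left(-116 + 158\right) \left(-57 + A{\left(-12 \right)}\right) = \left(-116 + 158\right) \left(-57 + \sqrt{2} \sqrt{-12}\right) = 42 \left(-57 + \sqrt{2} \cdot 2 i \sqrt{3}\right) = 42 \left(-57 + 2 i \sqrt{6}\right) = -2394 + 84 i \sqrt{6}$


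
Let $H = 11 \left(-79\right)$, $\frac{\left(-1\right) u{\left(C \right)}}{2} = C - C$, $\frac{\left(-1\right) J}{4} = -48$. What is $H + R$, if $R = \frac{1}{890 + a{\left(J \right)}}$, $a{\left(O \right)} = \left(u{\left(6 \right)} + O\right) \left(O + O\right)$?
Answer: $- \frac{64843041}{74618} \approx -869.0$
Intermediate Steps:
$J = 192$ ($J = \left(-4\right) \left(-48\right) = 192$)
$u{\left(C \right)} = 0$ ($u{\left(C \right)} = - 2 \left(C - C\right) = \left(-2\right) 0 = 0$)
$a{\left(O \right)} = 2 O^{2}$ ($a{\left(O \right)} = \left(0 + O\right) \left(O + O\right) = O 2 O = 2 O^{2}$)
$H = -869$
$R = \frac{1}{74618}$ ($R = \frac{1}{890 + 2 \cdot 192^{2}} = \frac{1}{890 + 2 \cdot 36864} = \frac{1}{890 + 73728} = \frac{1}{74618} \approx 1.3402 \cdot 10^{-5}$)
$H + R = -869 + \frac{1}{74618} = - \frac{64843041}{74618}$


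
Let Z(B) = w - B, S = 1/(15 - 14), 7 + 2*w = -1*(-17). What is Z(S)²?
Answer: 16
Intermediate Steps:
w = 5 (w = -7/2 + (-1*(-17))/2 = -7/2 + (½)*17 = -7/2 + 17/2 = 5)
S = 1 (S = 1/1 = 1)
Z(B) = 5 - B
Z(S)² = (5 - 1*1)² = (5 - 1)² = 4² = 16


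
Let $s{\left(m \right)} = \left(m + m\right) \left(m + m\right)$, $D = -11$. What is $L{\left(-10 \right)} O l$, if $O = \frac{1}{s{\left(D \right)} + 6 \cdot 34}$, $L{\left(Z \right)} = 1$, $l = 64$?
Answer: $\frac{4}{43} \approx 0.093023$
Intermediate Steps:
$s{\left(m \right)} = 4 m^{2}$ ($s{\left(m \right)} = 2 m 2 m = 4 m^{2}$)
$O = \frac{1}{688}$ ($O = \frac{1}{4 \left(-11\right)^{2} + 6 \cdot 34} = \frac{1}{4 \cdot 121 + 204} = \frac{1}{484 + 204} = \frac{1}{688} \approx 0.0014535$)
$L{\left(-10 \right)} O l = 1 \cdot \frac{1}{688} \cdot 64 = \frac{1}{688} \cdot 64 = \frac{4}{43}$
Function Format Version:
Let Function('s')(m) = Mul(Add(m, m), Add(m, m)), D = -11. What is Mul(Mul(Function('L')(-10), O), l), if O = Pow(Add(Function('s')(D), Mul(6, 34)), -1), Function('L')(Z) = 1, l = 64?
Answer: Rational(4, 43) ≈ 0.093023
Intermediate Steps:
Function('s')(m) = Mul(4, Pow(m, 2)) (Function('s')(m) = Mul(Mul(2, m), Mul(2, m)) = Mul(4, Pow(m, 2)))
O = Rational(1, 688) (O = Pow(Add(Mul(4, Pow(-11, 2)), Mul(6, 34)), -1) = Pow(Add(Mul(4, 121), 204), -1) = Pow(Add(484, 204), -1) = Pow(688, -1) = Rational(1, 688) ≈ 0.0014535)
Mul(Mul(Function('L')(-10), O), l) = Mul(Mul(1, Rational(1, 688)), 64) = Mul(Rational(1, 688), 64) = Rational(4, 43)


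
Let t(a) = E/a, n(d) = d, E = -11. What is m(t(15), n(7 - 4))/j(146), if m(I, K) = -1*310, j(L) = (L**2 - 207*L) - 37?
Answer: 310/8943 ≈ 0.034664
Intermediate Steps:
j(L) = -37 + L**2 - 207*L
t(a) = -11/a
m(I, K) = -310
m(t(15), n(7 - 4))/j(146) = -310/(-37 + 146**2 - 207*146) = -310/(-37 + 21316 - 30222) = -310/(-8943) = -310*(-1/8943) = 310/8943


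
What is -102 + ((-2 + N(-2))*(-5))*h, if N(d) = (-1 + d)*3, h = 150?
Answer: 8148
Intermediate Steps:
N(d) = -3 + 3*d
-102 + ((-2 + N(-2))*(-5))*h = -102 + ((-2 + (-3 + 3*(-2)))*(-5))*150 = -102 + ((-2 + (-3 - 6))*(-5))*150 = -102 + ((-2 - 9)*(-5))*150 = -102 - 11*(-5)*150 = -102 + 55*150 = -102 + 8250 = 8148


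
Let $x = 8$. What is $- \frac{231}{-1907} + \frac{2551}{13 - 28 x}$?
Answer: $- \frac{4816016}{402377} \approx -11.969$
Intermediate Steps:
$- \frac{231}{-1907} + \frac{2551}{13 - 28 x} = - \frac{231}{-1907} + \frac{2551}{13 - 224} = \left(-231\right) \left(- \frac{1}{1907}\right) + \frac{2551}{13 - 224} = \frac{231}{1907} + \frac{2551}{-211} = \frac{231}{1907} + 2551 \left(- \frac{1}{211}\right) = \frac{231}{1907} - \frac{2551}{211} = - \frac{4816016}{402377}$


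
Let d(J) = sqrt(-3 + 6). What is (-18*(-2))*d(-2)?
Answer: 36*sqrt(3) ≈ 62.354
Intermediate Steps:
d(J) = sqrt(3)
(-18*(-2))*d(-2) = (-18*(-2))*sqrt(3) = 36*sqrt(3)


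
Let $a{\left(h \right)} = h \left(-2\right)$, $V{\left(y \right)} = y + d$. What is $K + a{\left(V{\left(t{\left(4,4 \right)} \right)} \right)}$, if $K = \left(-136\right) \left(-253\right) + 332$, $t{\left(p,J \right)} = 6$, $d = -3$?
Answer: $34734$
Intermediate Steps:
$V{\left(y \right)} = -3 + y$ ($V{\left(y \right)} = y - 3 = -3 + y$)
$a{\left(h \right)} = - 2 h$
$K = 34740$ ($K = 34408 + 332 = 34740$)
$K + a{\left(V{\left(t{\left(4,4 \right)} \right)} \right)} = 34740 - 2 \left(-3 + 6\right) = 34740 - 6 = 34734$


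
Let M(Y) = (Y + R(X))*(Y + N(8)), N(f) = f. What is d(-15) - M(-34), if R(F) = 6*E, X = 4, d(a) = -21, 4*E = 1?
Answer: -866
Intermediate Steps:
E = ¼ (E = (¼)*1 = ¼ ≈ 0.25000)
R(F) = 3/2 (R(F) = 6*(¼) = 3/2)
M(Y) = (8 + Y)*(3/2 + Y) (M(Y) = (Y + 3/2)*(Y + 8) = (3/2 + Y)*(8 + Y) = (8 + Y)*(3/2 + Y))
d(-15) - M(-34) = -21 - (12 + (-34)² + (19/2)*(-34)) = -21 - (12 + 1156 - 323) = -21 - 1*845 = -21 - 845 = -866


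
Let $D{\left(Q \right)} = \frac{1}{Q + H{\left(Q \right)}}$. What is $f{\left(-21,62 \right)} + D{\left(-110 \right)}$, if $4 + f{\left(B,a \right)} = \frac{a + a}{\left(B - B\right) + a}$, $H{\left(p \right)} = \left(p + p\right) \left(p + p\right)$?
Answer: $- \frac{96579}{48290} \approx -2.0$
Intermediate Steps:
$H{\left(p \right)} = 4 p^{2}$ ($H{\left(p \right)} = 2 p 2 p = 4 p^{2}$)
$f{\left(B,a \right)} = -2$ ($f{\left(B,a \right)} = -4 + \frac{a + a}{\left(B - B\right) + a} = -4 + \frac{2 a}{0 + a} = -4 + \frac{2 a}{a} = -4 + 2 = -2$)
$D{\left(Q \right)} = \frac{1}{Q + 4 Q^{2}}$
$f{\left(-21,62 \right)} + D{\left(-110 \right)} = -2 + \frac{1}{\left(-110\right) \left(1 + 4 \left(-110\right)\right)} = -2 - \frac{1}{110 \left(1 - 440\right)} = -2 - \frac{1}{110 \left(-439\right)} = -2 - - \frac{1}{48290} = -2 + \frac{1}{48290} = - \frac{96579}{48290}$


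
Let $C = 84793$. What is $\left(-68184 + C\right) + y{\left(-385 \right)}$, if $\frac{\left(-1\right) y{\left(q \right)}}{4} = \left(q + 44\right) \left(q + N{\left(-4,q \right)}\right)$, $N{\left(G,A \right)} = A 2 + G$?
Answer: $-1564267$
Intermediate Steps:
$N{\left(G,A \right)} = G + 2 A$ ($N{\left(G,A \right)} = 2 A + G = G + 2 A$)
$y{\left(q \right)} = - 4 \left(-4 + 3 q\right) \left(44 + q\right)$ ($y{\left(q \right)} = - 4 \left(q + 44\right) \left(q + \left(-4 + 2 q\right)\right) = - 4 \left(44 + q\right) \left(-4 + 3 q\right) = - 4 \left(-4 + 3 q\right) \left(44 + q\right)$)
$\left(-68184 + C\right) + y{\left(-385 \right)} = \left(-68184 + 84793\right) - \left(-197824 + 1778700\right) = 16609 + \left(704 + 197120 - 1778700\right) = 16609 - 1580876 = -1564267$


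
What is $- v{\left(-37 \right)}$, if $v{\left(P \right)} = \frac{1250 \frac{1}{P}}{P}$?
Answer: $- \frac{1250}{1369} \approx -0.91308$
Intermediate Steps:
$v{\left(P \right)} = \frac{1250}{P^{2}}$
$- v{\left(-37 \right)} = - \frac{1250}{1369}$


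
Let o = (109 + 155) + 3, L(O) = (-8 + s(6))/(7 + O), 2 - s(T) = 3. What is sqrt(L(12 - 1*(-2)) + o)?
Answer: sqrt(13062)/7 ≈ 16.327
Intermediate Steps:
s(T) = -1 (s(T) = 2 - 1*3 = 2 - 3 = -1)
L(O) = -9/(7 + O) (L(O) = (-8 - 1)/(7 + O) = -9/(7 + O))
o = 267 (o = 264 + 3 = 267)
sqrt(L(12 - 1*(-2)) + o) = sqrt(-9/(7 + (12 - 1*(-2))) + 267) = sqrt(-9/(7 + (12 + 2)) + 267) = sqrt(-9/(7 + 14) + 267) = sqrt(-9/21 + 267) = sqrt(-9*1/21 + 267) = sqrt(-3/7 + 267) = sqrt(1866/7) = sqrt(13062)/7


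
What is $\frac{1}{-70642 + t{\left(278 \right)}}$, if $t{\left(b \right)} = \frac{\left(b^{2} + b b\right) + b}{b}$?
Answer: $- \frac{1}{70085} \approx -1.4268 \cdot 10^{-5}$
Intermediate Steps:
$t{\left(b \right)} = \frac{b + 2 b^{2}}{b}$ ($t{\left(b \right)} = \frac{\left(b^{2} + b^{2}\right) + b}{b} = \frac{2 b^{2} + b}{b} = \frac{b + 2 b^{2}}{b}$)
$\frac{1}{-70642 + t{\left(278 \right)}} = \frac{1}{-70642 + \left(1 + 2 \cdot 278\right)} = \frac{1}{-70642 + \left(1 + 556\right)} = \frac{1}{-70642 + 557} = \frac{1}{-70085} = - \frac{1}{70085}$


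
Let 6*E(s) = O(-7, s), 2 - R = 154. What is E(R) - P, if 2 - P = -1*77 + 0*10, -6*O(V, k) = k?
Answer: -673/9 ≈ -74.778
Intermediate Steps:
R = -152 (R = 2 - 1*154 = 2 - 154 = -152)
O(V, k) = -k/6
E(s) = -s/36 (E(s) = (-s/6)/6 = -s/36)
P = 79 (P = 2 - (-1*77 + 0*10) = 2 - (-77 + 0) = 2 - 1*(-77) = 2 + 77 = 79)
E(R) - P = -1/36*(-152) - 1*79 = 38/9 - 79 = -673/9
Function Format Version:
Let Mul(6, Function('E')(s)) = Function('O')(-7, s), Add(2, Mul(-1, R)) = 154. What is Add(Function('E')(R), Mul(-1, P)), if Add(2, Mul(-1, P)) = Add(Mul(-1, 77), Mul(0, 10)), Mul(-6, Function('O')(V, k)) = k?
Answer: Rational(-673, 9) ≈ -74.778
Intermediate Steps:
R = -152 (R = Add(2, Mul(-1, 154)) = Add(2, -154) = -152)
Function('O')(V, k) = Mul(Rational(-1, 6), k)
Function('E')(s) = Mul(Rational(-1, 36), s) (Function('E')(s) = Mul(Rational(1, 6), Mul(Rational(-1, 6), s)) = Mul(Rational(-1, 36), s))
P = 79 (P = Add(2, Mul(-1, Add(Mul(-1, 77), Mul(0, 10)))) = Add(2, Mul(-1, Add(-77, 0))) = Add(2, Mul(-1, -77)) = Add(2, 77) = 79)
Add(Function('E')(R), Mul(-1, P)) = Add(Mul(Rational(-1, 36), -152), Mul(-1, 79)) = Add(Rational(38, 9), -79) = Rational(-673, 9)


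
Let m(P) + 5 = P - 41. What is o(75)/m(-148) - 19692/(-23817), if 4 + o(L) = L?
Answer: 709747/1540166 ≈ 0.46082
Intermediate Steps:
m(P) = -46 + P (m(P) = -5 + (P - 41) = -5 + (-41 + P) = -46 + P)
o(L) = -4 + L
o(75)/m(-148) - 19692/(-23817) = (-4 + 75)/(-46 - 148) - 19692/(-23817) = 71/(-194) - 19692*(-1/23817) = 71*(-1/194) + 6564/7939 = -71/194 + 6564/7939 = 709747/1540166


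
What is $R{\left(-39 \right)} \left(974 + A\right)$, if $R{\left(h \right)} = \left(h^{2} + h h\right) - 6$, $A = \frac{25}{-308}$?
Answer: $\frac{20697723}{7} \approx 2.9568 \cdot 10^{6}$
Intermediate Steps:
$A = - \frac{25}{308}$ ($A = 25 \left(- \frac{1}{308}\right) = - \frac{25}{308} \approx -0.081169$)
$R{\left(h \right)} = -6 + 2 h^{2}$ ($R{\left(h \right)} = \left(h^{2} + h^{2}\right) - 6 = 2 h^{2} - 6 = -6 + 2 h^{2}$)
$R{\left(-39 \right)} \left(974 + A\right) = \left(-6 + 2 \left(-39\right)^{2}\right) \left(974 - \frac{25}{308}\right) = \left(-6 + 2 \cdot 1521\right) \frac{299967}{308} = \left(-6 + 3042\right) \frac{299967}{308} = 3036 \cdot \frac{299967}{308} = \frac{20697723}{7}$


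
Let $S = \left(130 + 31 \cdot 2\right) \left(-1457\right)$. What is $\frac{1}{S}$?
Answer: $- \frac{1}{279744} \approx -3.5747 \cdot 10^{-6}$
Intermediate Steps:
$S = -279744$ ($S = \left(130 + 62\right) \left(-1457\right) = 192 \left(-1457\right) = -279744$)
$\frac{1}{S} = \frac{1}{-279744} = - \frac{1}{279744}$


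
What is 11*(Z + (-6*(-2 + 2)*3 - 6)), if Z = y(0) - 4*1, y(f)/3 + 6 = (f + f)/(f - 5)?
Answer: -308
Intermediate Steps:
y(f) = -18 + 6*f/(-5 + f) (y(f) = -18 + 3*((f + f)/(f - 5)) = -18 + 3*((2*f)/(-5 + f)) = -18 + 3*(2*f/(-5 + f)) = -18 + 6*f/(-5 + f))
Z = -22 (Z = 6*(15 - 2*0)/(-5 + 0) - 4*1 = 6*(15 + 0)/(-5) - 4 = 6*(-⅕)*15 - 4 = -18 - 4 = -22)
11*(Z + (-6*(-2 + 2)*3 - 6)) = 11*(-22 + (-6*(-2 + 2)*3 - 6)) = 11*(-22 + (-0*3 - 6)) = 11*(-22 + (-6*0 - 6)) = 11*(-22 + (0 - 6)) = 11*(-22 - 6) = 11*(-28) = -308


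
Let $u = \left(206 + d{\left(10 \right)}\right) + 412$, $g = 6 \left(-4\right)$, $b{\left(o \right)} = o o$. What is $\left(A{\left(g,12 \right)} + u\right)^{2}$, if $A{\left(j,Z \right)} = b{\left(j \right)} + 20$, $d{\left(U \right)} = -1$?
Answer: $1471369$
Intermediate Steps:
$b{\left(o \right)} = o^{2}$
$g = -24$
$A{\left(j,Z \right)} = 20 + j^{2}$ ($A{\left(j,Z \right)} = j^{2} + 20 = 20 + j^{2}$)
$u = 617$ ($u = \left(206 - 1\right) + 412 = 205 + 412 = 617$)
$\left(A{\left(g,12 \right)} + u\right)^{2} = \left(\left(20 + \left(-24\right)^{2}\right) + 617\right)^{2} = \left(\left(20 + 576\right) + 617\right)^{2} = \left(596 + 617\right)^{2} = 1213^{2} = 1471369$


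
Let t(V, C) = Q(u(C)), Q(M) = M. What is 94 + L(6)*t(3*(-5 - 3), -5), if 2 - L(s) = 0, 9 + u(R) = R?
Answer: 66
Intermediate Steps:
u(R) = -9 + R
L(s) = 2 (L(s) = 2 - 1*0 = 2 + 0 = 2)
t(V, C) = -9 + C
94 + L(6)*t(3*(-5 - 3), -5) = 94 + 2*(-9 - 5) = 94 + 2*(-14) = 94 - 28 = 66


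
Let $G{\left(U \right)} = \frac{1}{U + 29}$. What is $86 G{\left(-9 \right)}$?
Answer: $\frac{43}{10} \approx 4.3$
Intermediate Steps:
$G{\left(U \right)} = \frac{1}{29 + U}$
$86 G{\left(-9 \right)} = \frac{86}{29 - 9} = \frac{86}{20} = 86 \cdot \frac{1}{20} = \frac{43}{10}$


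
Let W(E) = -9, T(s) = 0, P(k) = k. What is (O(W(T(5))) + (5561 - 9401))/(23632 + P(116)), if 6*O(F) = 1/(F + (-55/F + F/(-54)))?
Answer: -62721/387884 ≈ -0.16170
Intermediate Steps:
O(F) = 1/(6*(-55/F + 53*F/54)) (O(F) = 1/(6*(F + (-55/F + F/(-54)))) = 1/(6*(F + (-55/F + F*(-1/54)))) = 1/(6*(F + (-55/F - F/54))) = 1/(6*(-55/F + 53*F/54)))
(O(W(T(5))) + (5561 - 9401))/(23632 + P(116)) = (9*(-9)/(-2970 + 53*(-9)²) + (5561 - 9401))/(23632 + 116) = (9*(-9)/(-2970 + 53*81) - 3840)/23748 = (9*(-9)/(-2970 + 4293) - 3840)*(1/23748) = (9*(-9)/1323 - 3840)*(1/23748) = (9*(-9)*(1/1323) - 3840)*(1/23748) = (-3/49 - 3840)*(1/23748) = -188163/49*1/23748 = -62721/387884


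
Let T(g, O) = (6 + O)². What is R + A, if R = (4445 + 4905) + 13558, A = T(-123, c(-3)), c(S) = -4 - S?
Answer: 22933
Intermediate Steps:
A = 25 (A = (6 + (-4 - 1*(-3)))² = (6 + (-4 + 3))² = (6 - 1)² = 5² = 25)
R = 22908 (R = 9350 + 13558 = 22908)
R + A = 22908 + 25 = 22933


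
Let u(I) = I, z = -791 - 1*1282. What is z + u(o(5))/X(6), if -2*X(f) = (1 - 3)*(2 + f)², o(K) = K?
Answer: -132667/64 ≈ -2072.9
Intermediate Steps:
z = -2073 (z = -791 - 1282 = -2073)
X(f) = (2 + f)² (X(f) = -(1 - 3)*(2 + f)²/2 = -(-1)*(2 + f)² = (2 + f)²)
z + u(o(5))/X(6) = -2073 + 5/((2 + 6)²) = -2073 + 5/(8²) = -2073 + 5/64 = -132667/64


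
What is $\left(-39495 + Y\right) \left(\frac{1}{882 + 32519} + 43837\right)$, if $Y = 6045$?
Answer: $- \frac{48977477891100}{33401} \approx -1.4663 \cdot 10^{9}$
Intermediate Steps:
$\left(-39495 + Y\right) \left(\frac{1}{882 + 32519} + 43837\right) = \left(-39495 + 6045\right) \left(\frac{1}{882 + 32519} + 43837\right) = - 33450 \left(\frac{1}{33401} + 43837\right) = \left(-33450\right) \frac{1464199638}{33401} = - \frac{48977477891100}{33401}$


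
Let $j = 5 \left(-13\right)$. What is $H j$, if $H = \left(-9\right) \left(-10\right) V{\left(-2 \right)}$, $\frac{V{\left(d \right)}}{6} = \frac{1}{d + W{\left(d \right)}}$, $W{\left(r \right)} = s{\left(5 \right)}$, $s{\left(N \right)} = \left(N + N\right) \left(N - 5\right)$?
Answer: $17550$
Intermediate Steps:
$s{\left(N \right)} = 2 N \left(-5 + N\right)$
$W{\left(r \right)} = 0$ ($W{\left(r \right)} = 2 \cdot 5 \left(-5 + 5\right) = 2 \cdot 5 \cdot 0 = 0$)
$V{\left(d \right)} = \frac{6}{d}$ ($V{\left(d \right)} = \frac{6}{d + 0} = \frac{6}{d}$)
$j = -65$
$H = -270$ ($H = \left(-9\right) \left(-10\right) \frac{6}{-2} = 90 \cdot 6 \left(- \frac{1}{2}\right) = 90 \left(-3\right) = -270$)
$H j = \left(-270\right) \left(-65\right) = 17550$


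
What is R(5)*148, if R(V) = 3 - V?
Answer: -296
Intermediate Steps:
R(5)*148 = (3 - 1*5)*148 = (3 - 5)*148 = -2*148 = -296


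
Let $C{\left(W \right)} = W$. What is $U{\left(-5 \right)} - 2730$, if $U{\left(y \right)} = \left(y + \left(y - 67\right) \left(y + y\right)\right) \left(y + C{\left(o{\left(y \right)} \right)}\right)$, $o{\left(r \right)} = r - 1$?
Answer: $-10595$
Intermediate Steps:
$o{\left(r \right)} = -1 + r$
$U{\left(y \right)} = \left(-1 + 2 y\right) \left(y + 2 y \left(-67 + y\right)\right)$ ($U{\left(y \right)} = \left(y + \left(y - 67\right) \left(y + y\right)\right) \left(y + \left(-1 + y\right)\right) = \left(y + \left(-67 + y\right) 2 y\right) \left(-1 + 2 y\right) = \left(y + 2 y \left(-67 + y\right)\right) \left(-1 + 2 y\right) = \left(-1 + 2 y\right) \left(y + 2 y \left(-67 + y\right)\right)$)
$U{\left(-5 \right)} - 2730 = - 5 \left(133 - -1340 + 4 \left(-5\right)^{2}\right) - 2730 = - 5 \left(133 + 1340 + 4 \cdot 25\right) - 2730 = - 5 \left(133 + 1340 + 100\right) - 2730 = \left(-5\right) 1573 - 2730 = -7865 - 2730 = -10595$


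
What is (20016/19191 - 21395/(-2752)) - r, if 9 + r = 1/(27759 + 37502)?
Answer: 20470142810811/1148890145984 ≈ 17.817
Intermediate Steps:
r = -587348/65261 (r = -9 + 1/(27759 + 37502) = -9 + 1/65261 = -587348/65261 ≈ -9.0000)
(20016/19191 - 21395/(-2752)) - r = (20016/19191 - 21395/(-2752)) - 1*(-587348/65261) = (20016*(1/19191) - 21395*(-1/2752)) + 587348/65261 = (6672/6397 + 21395/2752) + 587348/65261 = 155225159/17604544 + 587348/65261 = 20470142810811/1148890145984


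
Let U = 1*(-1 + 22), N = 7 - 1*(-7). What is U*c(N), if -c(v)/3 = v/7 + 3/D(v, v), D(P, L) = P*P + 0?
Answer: -3555/28 ≈ -126.96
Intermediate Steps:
D(P, L) = P² (D(P, L) = P² + 0 = P²)
N = 14 (N = 7 + 7 = 14)
c(v) = -9/v² - 3*v/7 (c(v) = -3*(v/7 + 3/(v²)) = -3*(v*(⅐) + 3/v²) = -3*(v/7 + 3/v²) = -3*(3/v² + v/7) = -9/v² - 3*v/7)
U = 21 (U = 1*21 = 21)
U*c(N) = 21*(-9/14² - 3/7*14) = 21*(-9*1/196 - 6) = 21*(-9/196 - 6) = 21*(-1185/196) = -3555/28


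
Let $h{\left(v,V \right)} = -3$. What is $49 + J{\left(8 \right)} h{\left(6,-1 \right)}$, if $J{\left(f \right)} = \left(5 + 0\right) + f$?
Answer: $10$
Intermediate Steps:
$J{\left(f \right)} = 5 + f$
$49 + J{\left(8 \right)} h{\left(6,-1 \right)} = 49 + \left(5 + 8\right) \left(-3\right) = 49 + 13 \left(-3\right) = 49 - 39 = 10$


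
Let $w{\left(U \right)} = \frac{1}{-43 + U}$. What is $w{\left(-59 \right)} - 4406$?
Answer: $- \frac{449413}{102} \approx -4406.0$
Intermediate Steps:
$w{\left(-59 \right)} - 4406 = \frac{1}{-43 - 59} - 4406 = \frac{1}{-102} - 4406 = - \frac{1}{102} - 4406 = - \frac{449413}{102}$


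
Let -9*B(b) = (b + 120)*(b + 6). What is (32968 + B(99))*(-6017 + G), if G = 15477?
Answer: 287706980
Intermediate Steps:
B(b) = -(6 + b)*(120 + b)/9 (B(b) = -(b + 120)*(b + 6)/9 = -(120 + b)*(6 + b)/9 = -(6 + b)*(120 + b)/9)
(32968 + B(99))*(-6017 + G) = (32968 + (-80 - 14*99 - ⅑*99²))*(-6017 + 15477) = (32968 + (-80 - 1386 - ⅑*9801))*9460 = (32968 + (-80 - 1386 - 1089))*9460 = (32968 - 2555)*9460 = 30413*9460 = 287706980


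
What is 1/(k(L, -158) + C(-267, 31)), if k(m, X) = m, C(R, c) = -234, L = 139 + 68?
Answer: -1/27 ≈ -0.037037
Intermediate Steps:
L = 207
1/(k(L, -158) + C(-267, 31)) = 1/(207 - 234) = 1/(-27) = -1/27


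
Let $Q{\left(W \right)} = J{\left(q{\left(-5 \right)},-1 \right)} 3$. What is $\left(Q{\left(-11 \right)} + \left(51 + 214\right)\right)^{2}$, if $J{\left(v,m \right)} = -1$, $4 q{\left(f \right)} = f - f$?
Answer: $68644$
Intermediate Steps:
$q{\left(f \right)} = 0$ ($q{\left(f \right)} = \frac{f - f}{4} = \frac{1}{4} \cdot 0 = 0$)
$Q{\left(W \right)} = -3$ ($Q{\left(W \right)} = \left(-1\right) 3 = -3$)
$\left(Q{\left(-11 \right)} + \left(51 + 214\right)\right)^{2} = \left(-3 + \left(51 + 214\right)\right)^{2} = \left(-3 + 265\right)^{2} = 262^{2} = 68644$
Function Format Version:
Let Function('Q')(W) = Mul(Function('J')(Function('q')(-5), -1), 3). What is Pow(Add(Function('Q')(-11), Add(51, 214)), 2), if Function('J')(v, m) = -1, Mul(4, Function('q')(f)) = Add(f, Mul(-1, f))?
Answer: 68644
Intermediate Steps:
Function('q')(f) = 0 (Function('q')(f) = Mul(Rational(1, 4), Add(f, Mul(-1, f))) = Mul(Rational(1, 4), 0) = 0)
Function('Q')(W) = -3 (Function('Q')(W) = Mul(-1, 3) = -3)
Pow(Add(Function('Q')(-11), Add(51, 214)), 2) = Pow(Add(-3, Add(51, 214)), 2) = Pow(Add(-3, 265), 2) = Pow(262, 2) = 68644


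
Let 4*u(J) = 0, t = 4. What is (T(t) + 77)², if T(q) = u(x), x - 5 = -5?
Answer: 5929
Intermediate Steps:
x = 0 (x = 5 - 5 = 0)
u(J) = 0 (u(J) = (¼)*0 = 0)
T(q) = 0
(T(t) + 77)² = (0 + 77)² = 77² = 5929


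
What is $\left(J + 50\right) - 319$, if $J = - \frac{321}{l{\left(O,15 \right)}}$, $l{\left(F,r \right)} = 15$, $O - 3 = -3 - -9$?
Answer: $- \frac{1452}{5} \approx -290.4$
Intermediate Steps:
$O = 9$ ($O = 3 - -6 = 3 + \left(-3 + 9\right) = 3 + 6 = 9$)
$J = - \frac{107}{5}$ ($J = - \frac{321}{15} = \left(-321\right) \frac{1}{15} = - \frac{107}{5} \approx -21.4$)
$\left(J + 50\right) - 319 = \left(- \frac{107}{5} + 50\right) - 319 = \frac{143}{5} - 319 = - \frac{1452}{5}$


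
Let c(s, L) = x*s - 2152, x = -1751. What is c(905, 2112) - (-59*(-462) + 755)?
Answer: -1614820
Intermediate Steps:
c(s, L) = -2152 - 1751*s (c(s, L) = -1751*s - 2152 = -2152 - 1751*s)
c(905, 2112) - (-59*(-462) + 755) = (-2152 - 1751*905) - (-59*(-462) + 755) = (-2152 - 1584655) - (27258 + 755) = -1586807 - 1*28013 = -1586807 - 28013 = -1614820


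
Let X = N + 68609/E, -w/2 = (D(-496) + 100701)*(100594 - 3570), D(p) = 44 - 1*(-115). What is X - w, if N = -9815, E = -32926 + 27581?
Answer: 104610583911816/5345 ≈ 1.9572e+10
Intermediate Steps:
E = -5345
D(p) = 159 (D(p) = 44 + 115 = 159)
w = -19571681280 (w = -2*(159 + 100701)*(100594 - 3570) = -201720*97024 = -2*9785840640 = -19571681280)
X = -52529784/5345 (X = -9815 + 68609/(-5345) = -9815 + 68609*(-1/5345) = -9815 - 68609/5345 = -52529784/5345 ≈ -9827.8)
X - w = -52529784/5345 - 1*(-19571681280) = -52529784/5345 + 19571681280 = 104610583911816/5345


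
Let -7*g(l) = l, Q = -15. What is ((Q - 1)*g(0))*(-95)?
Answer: 0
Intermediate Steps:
g(l) = -l/7
((Q - 1)*g(0))*(-95) = ((-15 - 1)*(-⅐*0))*(-95) = -16*0*(-95) = 0*(-95) = 0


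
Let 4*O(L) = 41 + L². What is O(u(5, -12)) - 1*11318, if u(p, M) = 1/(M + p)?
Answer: -1108159/98 ≈ -11308.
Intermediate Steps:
O(L) = 41/4 + L²/4 (O(L) = (41 + L²)/4 = 41/4 + L²/4)
O(u(5, -12)) - 1*11318 = (41/4 + (1/(-12 + 5))²/4) - 1*11318 = (41/4 + (1/(-7))²/4) - 11318 = (41/4 + (-⅐)²/4) - 11318 = (41/4 + (¼)*(1/49)) - 11318 = (41/4 + 1/196) - 11318 = 1005/98 - 11318 = -1108159/98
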